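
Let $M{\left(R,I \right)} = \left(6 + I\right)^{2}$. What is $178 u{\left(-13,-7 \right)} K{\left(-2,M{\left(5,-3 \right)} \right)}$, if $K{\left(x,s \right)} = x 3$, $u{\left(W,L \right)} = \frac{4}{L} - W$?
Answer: $- \frac{92916}{7} \approx -13274.0$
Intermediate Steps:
$u{\left(W,L \right)} = - W + \frac{4}{L}$
$K{\left(x,s \right)} = 3 x$
$178 u{\left(-13,-7 \right)} K{\left(-2,M{\left(5,-3 \right)} \right)} = 178 \left(\left(-1\right) \left(-13\right) + \frac{4}{-7}\right) 3 \left(-2\right) = 178 \left(13 + 4 \left(- \frac{1}{7}\right)\right) \left(-6\right) = 178 \left(13 - \frac{4}{7}\right) \left(-6\right) = 178 \cdot \frac{87}{7} \left(-6\right) = \frac{15486}{7} \left(-6\right) = - \frac{92916}{7}$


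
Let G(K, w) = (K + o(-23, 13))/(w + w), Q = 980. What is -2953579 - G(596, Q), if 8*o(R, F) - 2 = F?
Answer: -46312123503/15680 ≈ -2.9536e+6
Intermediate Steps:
o(R, F) = 1/4 + F/8
G(K, w) = (15/8 + K)/(2*w) (G(K, w) = (K + (1/4 + (1/8)*13))/(w + w) = (K + (1/4 + 13/8))/((2*w)) = (K + 15/8)*(1/(2*w)) = (15/8 + K)*(1/(2*w)) = (15/8 + K)/(2*w))
-2953579 - G(596, Q) = -2953579 - (15 + 8*596)/(16*980) = -2953579 - (15 + 4768)/(16*980) = -2953579 - 4783/(16*980) = -2953579 - 1*4783/15680 = -2953579 - 4783/15680 = -46312123503/15680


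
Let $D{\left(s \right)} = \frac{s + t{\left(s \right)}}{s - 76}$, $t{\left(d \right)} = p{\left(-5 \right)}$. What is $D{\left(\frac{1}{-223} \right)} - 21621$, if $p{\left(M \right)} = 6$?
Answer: $- \frac{366455666}{16949} \approx -21621.0$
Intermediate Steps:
$t{\left(d \right)} = 6$
$D{\left(s \right)} = \frac{6 + s}{-76 + s}$ ($D{\left(s \right)} = \frac{s + 6}{s - 76} = \frac{6 + s}{-76 + s}$)
$D{\left(\frac{1}{-223} \right)} - 21621 = \frac{6 + \frac{1}{-223}}{-76 + \frac{1}{-223}} - 21621 = \frac{6 - \frac{1}{223}}{-76 - \frac{1}{223}} - 21621 = \frac{1}{- \frac{16949}{223}} \cdot \frac{1337}{223} - 21621 = \left(- \frac{223}{16949}\right) \frac{1337}{223} - 21621 = - \frac{1337}{16949} - 21621 = - \frac{366455666}{16949}$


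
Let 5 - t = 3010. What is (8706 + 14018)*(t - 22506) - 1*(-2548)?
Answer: -579709416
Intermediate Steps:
t = -3005 (t = 5 - 1*3010 = 5 - 3010 = -3005)
(8706 + 14018)*(t - 22506) - 1*(-2548) = (8706 + 14018)*(-3005 - 22506) - 1*(-2548) = 22724*(-25511) + 2548 = -579711964 + 2548 = -579709416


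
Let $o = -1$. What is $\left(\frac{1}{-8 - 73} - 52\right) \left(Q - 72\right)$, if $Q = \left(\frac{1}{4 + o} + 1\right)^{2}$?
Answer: $\frac{2662616}{729} \approx 3652.4$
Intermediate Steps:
$Q = \frac{16}{9}$ ($Q = \left(\frac{1}{4 - 1} + 1\right)^{2} = \left(\frac{1}{3} + 1\right)^{2} = \left(\frac{4}{3}\right)^{2} = \frac{16}{9} \approx 1.7778$)
$\left(\frac{1}{-8 - 73} - 52\right) \left(Q - 72\right) = \left(\frac{1}{-8 - 73} - 52\right) \left(\frac{16}{9} - 72\right) = \left(\frac{1}{-81} - 52\right) \left(- \frac{632}{9}\right) = \left(- \frac{1}{81} - 52\right) \left(- \frac{632}{9}\right) = \left(- \frac{4213}{81}\right) \left(- \frac{632}{9}\right) = \frac{2662616}{729}$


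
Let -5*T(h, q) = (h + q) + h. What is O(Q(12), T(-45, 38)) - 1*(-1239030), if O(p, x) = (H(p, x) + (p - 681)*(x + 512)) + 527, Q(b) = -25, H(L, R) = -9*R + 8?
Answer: 870657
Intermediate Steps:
H(L, R) = 8 - 9*R
T(h, q) = -2*h/5 - q/5 (T(h, q) = -((h + q) + h)/5 = -(q + 2*h)/5 = -2*h/5 - q/5)
O(p, x) = 535 - 9*x + (-681 + p)*(512 + x) (O(p, x) = ((8 - 9*x) + (p - 681)*(x + 512)) + 527 = ((8 - 9*x) + (-681 + p)*(512 + x)) + 527 = (8 - 9*x + (-681 + p)*(512 + x)) + 527 = 535 - 9*x + (-681 + p)*(512 + x))
O(Q(12), T(-45, 38)) - 1*(-1239030) = (-348137 - 690*(-⅖*(-45) - ⅕*38) + 512*(-25) - 25*(-⅖*(-45) - ⅕*38)) - 1*(-1239030) = (-348137 - 690*(18 - 38/5) - 12800 - 25*(18 - 38/5)) + 1239030 = (-348137 - 690*52/5 - 12800 - 25*52/5) + 1239030 = (-348137 - 7176 - 12800 - 260) + 1239030 = -368373 + 1239030 = 870657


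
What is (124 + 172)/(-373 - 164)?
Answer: -296/537 ≈ -0.55121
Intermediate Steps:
(124 + 172)/(-373 - 164) = 296/(-537) = 296*(-1/537) = -296/537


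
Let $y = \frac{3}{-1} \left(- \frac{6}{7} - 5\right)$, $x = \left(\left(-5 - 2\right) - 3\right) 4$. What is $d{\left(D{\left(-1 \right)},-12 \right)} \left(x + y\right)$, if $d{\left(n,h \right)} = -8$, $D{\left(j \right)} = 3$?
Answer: $\frac{1256}{7} \approx 179.43$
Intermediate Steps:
$x = -40$ ($x = \left(\left(-5 - 2\right) - 3\right) 4 = \left(-7 - 3\right) 4 = \left(-10\right) 4 = -40$)
$y = \frac{123}{7}$ ($y = 3 \left(-1\right) \left(\left(-6\right) \frac{1}{7} - 5\right) = - 3 \left(- \frac{6}{7} - 5\right) = \left(-3\right) \left(- \frac{41}{7}\right) = \frac{123}{7} \approx 17.571$)
$d{\left(D{\left(-1 \right)},-12 \right)} \left(x + y\right) = - 8 \left(-40 + \frac{123}{7}\right) = \left(-8\right) \left(- \frac{157}{7}\right) = \frac{1256}{7}$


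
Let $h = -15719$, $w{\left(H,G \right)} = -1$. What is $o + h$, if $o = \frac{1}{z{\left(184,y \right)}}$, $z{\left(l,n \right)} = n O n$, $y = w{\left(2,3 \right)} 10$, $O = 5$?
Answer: $- \frac{7859499}{500} \approx -15719.0$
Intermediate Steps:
$y = -10$ ($y = \left(-1\right) 10 = -10$)
$z{\left(l,n \right)} = 5 n^{2}$ ($z{\left(l,n \right)} = n 5 n = 5 n n = 5 n^{2}$)
$o = \frac{1}{500}$ ($o = \frac{1}{5 \left(-10\right)^{2}} = \frac{1}{5 \cdot 100} = \frac{1}{500} \approx 0.002$)
$o + h = \frac{1}{500} - 15719 = - \frac{7859499}{500}$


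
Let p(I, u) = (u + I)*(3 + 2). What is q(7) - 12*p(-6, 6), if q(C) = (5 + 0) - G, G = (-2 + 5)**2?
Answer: -4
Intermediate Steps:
G = 9 (G = 3**2 = 9)
p(I, u) = 5*I + 5*u (p(I, u) = (I + u)*5 = 5*I + 5*u)
q(C) = -4 (q(C) = (5 + 0) - 1*9 = 5 - 9 = -4)
q(7) - 12*p(-6, 6) = -4 - 12*(5*(-6) + 5*6) = -4 - 12*(-30 + 30) = -4 - 12*0 = -4 + 0 = -4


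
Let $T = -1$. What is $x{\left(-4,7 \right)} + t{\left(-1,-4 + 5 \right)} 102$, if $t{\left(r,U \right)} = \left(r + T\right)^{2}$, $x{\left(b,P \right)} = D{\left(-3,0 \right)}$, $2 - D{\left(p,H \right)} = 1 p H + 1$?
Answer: $409$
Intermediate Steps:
$D{\left(p,H \right)} = 1 - H p$ ($D{\left(p,H \right)} = 2 - \left(1 p H + 1\right) = 2 - \left(p H + 1\right) = 2 - \left(H p + 1\right) = 2 - \left(1 + H p\right) = 1 - H p$)
$x{\left(b,P \right)} = 1$ ($x{\left(b,P \right)} = 1 - 0 \left(-3\right) = 1 + 0 = 1$)
$t{\left(r,U \right)} = \left(-1 + r\right)^{2}$ ($t{\left(r,U \right)} = \left(r - 1\right)^{2} = \left(-1 + r\right)^{2}$)
$x{\left(-4,7 \right)} + t{\left(-1,-4 + 5 \right)} 102 = 1 + \left(-1 - 1\right)^{2} \cdot 102 = 1 + \left(-2\right)^{2} \cdot 102 = 1 + 4 \cdot 102 = 1 + 408 = 409$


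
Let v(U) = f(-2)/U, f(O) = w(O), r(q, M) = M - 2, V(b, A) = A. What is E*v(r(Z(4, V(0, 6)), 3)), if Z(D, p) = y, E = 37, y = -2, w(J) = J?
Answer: -74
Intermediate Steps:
Z(D, p) = -2
r(q, M) = -2 + M
f(O) = O
v(U) = -2/U
E*v(r(Z(4, V(0, 6)), 3)) = 37*(-2/(-2 + 3)) = 37*(-2/1) = 37*(-2*1) = 37*(-2) = -74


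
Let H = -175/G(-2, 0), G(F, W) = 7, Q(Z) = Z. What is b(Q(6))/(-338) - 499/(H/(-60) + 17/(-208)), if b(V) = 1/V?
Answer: -631470737/423852 ≈ -1489.8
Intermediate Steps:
b(V) = 1/V
H = -25 (H = -175/7 = -175*1/7 = -25)
b(Q(6))/(-338) - 499/(H/(-60) + 17/(-208)) = 1/(6*(-338)) - 499/(-25/(-60) + 17/(-208)) = (1/6)*(-1/338) - 499/(-25*(-1/60) + 17*(-1/208)) = -1/2028 - 499/(5/12 - 17/208) = -1/2028 - 499/209/624 = -1/2028 - 499*624/209 = -1/2028 - 311376/209 = -631470737/423852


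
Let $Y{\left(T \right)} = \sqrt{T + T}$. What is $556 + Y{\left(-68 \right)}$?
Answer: $556 + 2 i \sqrt{34} \approx 556.0 + 11.662 i$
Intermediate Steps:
$Y{\left(T \right)} = \sqrt{2} \sqrt{T}$ ($Y{\left(T \right)} = \sqrt{2 T} = \sqrt{2} \sqrt{T}$)
$556 + Y{\left(-68 \right)} = 556 + \sqrt{2} \sqrt{-68} = 556 + \sqrt{2} \cdot 2 i \sqrt{17} = 556 + 2 i \sqrt{34}$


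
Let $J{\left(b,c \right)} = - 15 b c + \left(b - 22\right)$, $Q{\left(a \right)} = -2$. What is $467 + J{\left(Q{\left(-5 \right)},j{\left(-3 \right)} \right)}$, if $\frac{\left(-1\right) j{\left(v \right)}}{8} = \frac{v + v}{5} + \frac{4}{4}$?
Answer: $491$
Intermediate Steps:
$j{\left(v \right)} = -8 - \frac{16 v}{5}$ ($j{\left(v \right)} = - 8 \left(\frac{v + v}{5} + \frac{4}{4}\right) = - 8 \left(2 v \frac{1}{5} + 4 \cdot \frac{1}{4}\right) = - 8 \left(\frac{2 v}{5} + 1\right) = - 8 \left(1 + \frac{2 v}{5}\right) = -8 - \frac{16 v}{5}$)
$J{\left(b,c \right)} = -22 + b - 15 b c$ ($J{\left(b,c \right)} = - 15 b c + \left(-22 + b\right) = -22 + b - 15 b c$)
$467 + J{\left(Q{\left(-5 \right)},j{\left(-3 \right)} \right)} = 467 - \left(24 - 30 \left(-8 - - \frac{48}{5}\right)\right) = 467 - \left(24 - 30 \left(-8 + \frac{48}{5}\right)\right) = 467 - \left(24 - 48\right) = 467 - -24 = 467 + 24 = 491$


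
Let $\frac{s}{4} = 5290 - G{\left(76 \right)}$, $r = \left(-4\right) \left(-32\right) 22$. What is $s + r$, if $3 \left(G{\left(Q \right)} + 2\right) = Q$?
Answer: $\frac{71648}{3} \approx 23883.0$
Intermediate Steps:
$G{\left(Q \right)} = -2 + \frac{Q}{3}$
$r = 2816$ ($r = 128 \cdot 22 = 2816$)
$s = \frac{63200}{3}$ ($s = 4 \left(5290 - \left(-2 + \frac{1}{3} \cdot 76\right)\right) = 4 \left(5290 - \left(-2 + \frac{76}{3}\right)\right) = 4 \left(5290 - \frac{70}{3}\right) = 4 \cdot \frac{15800}{3} = \frac{63200}{3} \approx 21067.0$)
$s + r = \frac{63200}{3} + 2816 = \frac{71648}{3}$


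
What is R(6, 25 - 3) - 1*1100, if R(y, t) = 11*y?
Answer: -1034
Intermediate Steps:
R(6, 25 - 3) - 1*1100 = 11*6 - 1*1100 = 66 - 1100 = -1034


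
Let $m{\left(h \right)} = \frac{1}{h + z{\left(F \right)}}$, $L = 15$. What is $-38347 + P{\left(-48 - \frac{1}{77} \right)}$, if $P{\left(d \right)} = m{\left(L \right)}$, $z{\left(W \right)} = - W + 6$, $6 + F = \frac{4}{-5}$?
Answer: $- \frac{5330228}{139} \approx -38347.0$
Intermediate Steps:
$F = - \frac{34}{5}$ ($F = -6 + \frac{4}{-5} = -6 + 4 \left(- \frac{1}{5}\right) = -6 - \frac{4}{5} = - \frac{34}{5} \approx -6.8$)
$z{\left(W \right)} = 6 - W$
$m{\left(h \right)} = \frac{1}{\frac{64}{5} + h}$ ($m{\left(h \right)} = \frac{1}{h + \left(6 - - \frac{34}{5}\right)} = \frac{1}{h + \left(6 + \frac{34}{5}\right)} = \frac{1}{h + \frac{64}{5}} = \frac{1}{\frac{64}{5} + h}$)
$P{\left(d \right)} = \frac{5}{139}$ ($P{\left(d \right)} = \frac{5}{64 + 5 \cdot 15} = \frac{5}{64 + 75} = \frac{5}{139}$)
$-38347 + P{\left(-48 - \frac{1}{77} \right)} = -38347 + \frac{5}{139} = - \frac{5330228}{139}$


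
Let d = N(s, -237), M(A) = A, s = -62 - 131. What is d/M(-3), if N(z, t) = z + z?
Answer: 386/3 ≈ 128.67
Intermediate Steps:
s = -193
N(z, t) = 2*z
d = -386 (d = 2*(-193) = -386)
d/M(-3) = -386/(-3) = -386*(-⅓) = 386/3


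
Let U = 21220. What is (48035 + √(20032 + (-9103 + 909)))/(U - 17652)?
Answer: 48035/3568 + √11838/3568 ≈ 13.493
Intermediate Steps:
(48035 + √(20032 + (-9103 + 909)))/(U - 17652) = (48035 + √(20032 + (-9103 + 909)))/(21220 - 17652) = (48035 + √(20032 - 8194))/3568 = (48035 + √11838)*(1/3568) = 48035/3568 + √11838/3568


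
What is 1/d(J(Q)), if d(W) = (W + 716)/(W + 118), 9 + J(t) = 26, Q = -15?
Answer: 135/733 ≈ 0.18417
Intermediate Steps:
J(t) = 17 (J(t) = -9 + 26 = 17)
d(W) = (716 + W)/(118 + W)
1/d(J(Q)) = 1/((716 + 17)/(118 + 17)) = 1/(733/135) = 135/733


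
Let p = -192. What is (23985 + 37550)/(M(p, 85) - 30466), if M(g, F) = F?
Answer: -61535/30381 ≈ -2.0254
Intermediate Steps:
(23985 + 37550)/(M(p, 85) - 30466) = (23985 + 37550)/(85 - 30466) = 61535/(-30381) = 61535*(-1/30381) = -61535/30381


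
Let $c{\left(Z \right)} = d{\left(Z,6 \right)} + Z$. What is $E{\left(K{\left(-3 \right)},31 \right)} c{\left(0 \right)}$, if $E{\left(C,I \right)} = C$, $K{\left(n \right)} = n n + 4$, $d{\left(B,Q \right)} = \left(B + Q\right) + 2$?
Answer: $104$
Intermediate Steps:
$d{\left(B,Q \right)} = 2 + B + Q$
$K{\left(n \right)} = 4 + n^{2}$ ($K{\left(n \right)} = n^{2} + 4 = 4 + n^{2}$)
$c{\left(Z \right)} = 8 + 2 Z$ ($c{\left(Z \right)} = \left(2 + Z + 6\right) + Z = \left(8 + Z\right) + Z = 8 + 2 Z$)
$E{\left(K{\left(-3 \right)},31 \right)} c{\left(0 \right)} = \left(4 + \left(-3\right)^{2}\right) \left(8 + 2 \cdot 0\right) = \left(4 + 9\right) \left(8 + 0\right) = 13 \cdot 8 = 104$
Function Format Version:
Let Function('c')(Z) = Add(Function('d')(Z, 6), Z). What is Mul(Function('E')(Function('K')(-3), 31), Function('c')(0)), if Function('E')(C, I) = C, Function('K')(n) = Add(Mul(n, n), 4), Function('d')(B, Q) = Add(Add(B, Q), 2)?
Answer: 104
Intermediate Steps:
Function('d')(B, Q) = Add(2, B, Q)
Function('K')(n) = Add(4, Pow(n, 2)) (Function('K')(n) = Add(Pow(n, 2), 4) = Add(4, Pow(n, 2)))
Function('c')(Z) = Add(8, Mul(2, Z)) (Function('c')(Z) = Add(Add(2, Z, 6), Z) = Add(Add(8, Z), Z) = Add(8, Mul(2, Z)))
Mul(Function('E')(Function('K')(-3), 31), Function('c')(0)) = Mul(Add(4, Pow(-3, 2)), Add(8, Mul(2, 0))) = Mul(Add(4, 9), Add(8, 0)) = Mul(13, 8) = 104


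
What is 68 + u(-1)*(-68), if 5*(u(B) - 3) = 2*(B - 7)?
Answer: 408/5 ≈ 81.600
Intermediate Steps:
u(B) = ⅕ + 2*B/5 (u(B) = 3 + (2*(B - 7))/5 = 3 + (2*(-7 + B))/5 = 3 + (-14 + 2*B)/5 = 3 + (-14/5 + 2*B/5) = ⅕ + 2*B/5)
68 + u(-1)*(-68) = 68 + (⅕ + (⅖)*(-1))*(-68) = 68 + (⅕ - ⅖)*(-68) = 68 - ⅕*(-68) = 68 + 68/5 = 408/5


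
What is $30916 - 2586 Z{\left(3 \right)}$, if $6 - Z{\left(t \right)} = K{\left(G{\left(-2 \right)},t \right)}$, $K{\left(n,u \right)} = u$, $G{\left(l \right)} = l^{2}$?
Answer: $23158$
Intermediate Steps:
$Z{\left(t \right)} = 6 - t$
$30916 - 2586 Z{\left(3 \right)} = 30916 - 2586 \left(6 - 3\right) = 30916 - 2586 \cdot 3 = 30916 - 7758 = 23158$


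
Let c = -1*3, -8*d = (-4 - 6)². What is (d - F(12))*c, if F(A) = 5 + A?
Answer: 177/2 ≈ 88.500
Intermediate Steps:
d = -25/2 (d = -(-4 - 6)²/8 = -⅛*(-10)² = -⅛*100 = -25/2 ≈ -12.500)
c = -3
(d - F(12))*c = (-25/2 - (5 + 12))*(-3) = (-25/2 - 1*17)*(-3) = (-25/2 - 17)*(-3) = -59/2*(-3) = 177/2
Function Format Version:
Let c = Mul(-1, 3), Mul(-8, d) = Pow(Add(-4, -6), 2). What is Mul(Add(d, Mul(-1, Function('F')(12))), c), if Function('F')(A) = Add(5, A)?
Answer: Rational(177, 2) ≈ 88.500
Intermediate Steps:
d = Rational(-25, 2) (d = Mul(Rational(-1, 8), Pow(Add(-4, -6), 2)) = Mul(Rational(-1, 8), Pow(-10, 2)) = Mul(Rational(-1, 8), 100) = Rational(-25, 2) ≈ -12.500)
c = -3
Mul(Add(d, Mul(-1, Function('F')(12))), c) = Mul(Add(Rational(-25, 2), Mul(-1, Add(5, 12))), -3) = Mul(Add(Rational(-25, 2), Mul(-1, 17)), -3) = Mul(Add(Rational(-25, 2), -17), -3) = Mul(Rational(-59, 2), -3) = Rational(177, 2)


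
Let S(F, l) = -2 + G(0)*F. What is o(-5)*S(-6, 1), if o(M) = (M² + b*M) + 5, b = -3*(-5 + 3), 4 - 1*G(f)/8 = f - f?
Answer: 0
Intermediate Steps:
G(f) = 32 (G(f) = 32 - 8*(f - f) = 32 - 8*0 = 32 + 0 = 32)
b = 6 (b = -3*(-2) = 6)
S(F, l) = -2 + 32*F
o(M) = 5 + M² + 6*M (o(M) = (M² + 6*M) + 5 = 5 + M² + 6*M)
o(-5)*S(-6, 1) = (5 + (-5)² + 6*(-5))*(-2 + 32*(-6)) = (5 + 25 - 30)*(-2 - 192) = 0*(-194) = 0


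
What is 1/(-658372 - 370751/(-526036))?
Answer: -526036/346327002641 ≈ -1.5189e-6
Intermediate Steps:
1/(-658372 - 370751/(-526036)) = 1/(-658372 - 370751*(-1/526036)) = 1/(-658372 + 370751/526036) = 1/(-346327002641/526036) = -526036/346327002641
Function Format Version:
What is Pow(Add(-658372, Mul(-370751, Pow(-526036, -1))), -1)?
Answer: Rational(-526036, 346327002641) ≈ -1.5189e-6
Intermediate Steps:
Pow(Add(-658372, Mul(-370751, Pow(-526036, -1))), -1) = Pow(Add(-658372, Mul(-370751, Rational(-1, 526036))), -1) = Pow(Add(-658372, Rational(370751, 526036)), -1) = Pow(Rational(-346327002641, 526036), -1) = Rational(-526036, 346327002641)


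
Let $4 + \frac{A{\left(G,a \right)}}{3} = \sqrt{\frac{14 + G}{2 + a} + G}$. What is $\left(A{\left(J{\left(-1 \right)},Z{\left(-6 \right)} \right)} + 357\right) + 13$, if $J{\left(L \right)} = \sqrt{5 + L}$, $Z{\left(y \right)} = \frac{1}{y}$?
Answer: $358 + \frac{3 \sqrt{1298}}{11} \approx 367.83$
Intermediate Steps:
$A{\left(G,a \right)} = -12 + 3 \sqrt{G + \frac{14 + G}{2 + a}}$ ($A{\left(G,a \right)} = -12 + 3 \sqrt{\frac{14 + G}{2 + a} + G} = -12 + 3 \sqrt{G + \frac{14 + G}{2 + a}}$)
$\left(A{\left(J{\left(-1 \right)},Z{\left(-6 \right)} \right)} + 357\right) + 13 = \left(\left(-12 + 3 \sqrt{\frac{14 + \sqrt{5 - 1} + \sqrt{5 - 1} \left(2 + \frac{1}{-6}\right)}{2 + \frac{1}{-6}}}\right) + 357\right) + 13 = \left(\left(-12 + 3 \sqrt{\frac{14 + \sqrt{4} + \sqrt{4} \left(2 - \frac{1}{6}\right)}{2 - \frac{1}{6}}}\right) + 357\right) + 13 = \left(\left(-12 + 3 \sqrt{\frac{14 + 2 + 2 \cdot \frac{11}{6}}{\frac{11}{6}}}\right) + 357\right) + 13 = \left(\left(-12 + 3 \sqrt{\frac{6 \left(14 + 2 + \frac{11}{3}\right)}{11}}\right) + 357\right) + 13 = \left(\left(-12 + 3 \sqrt{\frac{6}{11} \cdot \frac{59}{3}}\right) + 357\right) + 13 = \left(\left(-12 + 3 \sqrt{\frac{118}{11}}\right) + 357\right) + 13 = \left(\left(-12 + 3 \frac{\sqrt{1298}}{11}\right) + 357\right) + 13 = \left(\left(-12 + \frac{3 \sqrt{1298}}{11}\right) + 357\right) + 13 = \left(345 + \frac{3 \sqrt{1298}}{11}\right) + 13 = 358 + \frac{3 \sqrt{1298}}{11}$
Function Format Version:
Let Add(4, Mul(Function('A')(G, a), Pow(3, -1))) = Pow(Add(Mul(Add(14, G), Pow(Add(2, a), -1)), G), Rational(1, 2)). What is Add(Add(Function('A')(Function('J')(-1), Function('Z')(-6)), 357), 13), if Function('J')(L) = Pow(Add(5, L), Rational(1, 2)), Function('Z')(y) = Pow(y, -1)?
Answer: Add(358, Mul(Rational(3, 11), Pow(1298, Rational(1, 2)))) ≈ 367.83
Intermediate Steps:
Function('A')(G, a) = Add(-12, Mul(3, Pow(Add(G, Mul(Pow(Add(2, a), -1), Add(14, G))), Rational(1, 2)))) (Function('A')(G, a) = Add(-12, Mul(3, Pow(Add(Mul(Add(14, G), Pow(Add(2, a), -1)), G), Rational(1, 2)))) = Add(-12, Mul(3, Pow(Add(Mul(Pow(Add(2, a), -1), Add(14, G)), G), Rational(1, 2)))) = Add(-12, Mul(3, Pow(Add(G, Mul(Pow(Add(2, a), -1), Add(14, G))), Rational(1, 2)))))
Add(Add(Function('A')(Function('J')(-1), Function('Z')(-6)), 357), 13) = Add(Add(Add(-12, Mul(3, Pow(Mul(Pow(Add(2, Pow(-6, -1)), -1), Add(14, Pow(Add(5, -1), Rational(1, 2)), Mul(Pow(Add(5, -1), Rational(1, 2)), Add(2, Pow(-6, -1))))), Rational(1, 2)))), 357), 13) = Add(Add(Add(-12, Mul(3, Pow(Mul(Pow(Add(2, Rational(-1, 6)), -1), Add(14, Pow(4, Rational(1, 2)), Mul(Pow(4, Rational(1, 2)), Add(2, Rational(-1, 6))))), Rational(1, 2)))), 357), 13) = Add(Add(Add(-12, Mul(3, Pow(Mul(Pow(Rational(11, 6), -1), Add(14, 2, Mul(2, Rational(11, 6)))), Rational(1, 2)))), 357), 13) = Add(Add(Add(-12, Mul(3, Pow(Mul(Rational(6, 11), Add(14, 2, Rational(11, 3))), Rational(1, 2)))), 357), 13) = Add(Add(Add(-12, Mul(3, Pow(Mul(Rational(6, 11), Rational(59, 3)), Rational(1, 2)))), 357), 13) = Add(Add(Add(-12, Mul(3, Pow(Rational(118, 11), Rational(1, 2)))), 357), 13) = Add(Add(Add(-12, Mul(3, Mul(Rational(1, 11), Pow(1298, Rational(1, 2))))), 357), 13) = Add(Add(Add(-12, Mul(Rational(3, 11), Pow(1298, Rational(1, 2)))), 357), 13) = Add(Add(345, Mul(Rational(3, 11), Pow(1298, Rational(1, 2)))), 13) = Add(358, Mul(Rational(3, 11), Pow(1298, Rational(1, 2))))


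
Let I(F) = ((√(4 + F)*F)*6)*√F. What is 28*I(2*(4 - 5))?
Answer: -672*I ≈ -672.0*I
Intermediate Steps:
I(F) = 6*F^(3/2)*√(4 + F) (I(F) = ((F*√(4 + F))*6)*√F = (6*F*√(4 + F))*√F = 6*F^(3/2)*√(4 + F))
28*I(2*(4 - 5)) = 28*(6*(2*(4 - 5))^(3/2)*√(4 + 2*(4 - 5))) = 28*(6*(2*(-1))^(3/2)*√(4 + 2*(-1))) = 28*(6*(-2)^(3/2)*√(4 - 2)) = 28*(6*(-2*I*√2)*√2) = 28*(-24*I) = -672*I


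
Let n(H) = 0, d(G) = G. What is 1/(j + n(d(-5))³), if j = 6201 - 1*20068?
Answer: -1/13867 ≈ -7.2114e-5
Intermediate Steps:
j = -13867 (j = 6201 - 20068 = -13867)
1/(j + n(d(-5))³) = 1/(-13867 + 0³) = 1/(-13867 + 0) = 1/(-13867) = -1/13867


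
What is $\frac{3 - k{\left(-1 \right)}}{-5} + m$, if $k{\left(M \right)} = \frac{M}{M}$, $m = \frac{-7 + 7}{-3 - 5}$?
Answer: $- \frac{2}{5} \approx -0.4$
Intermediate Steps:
$m = 0$ ($m = \frac{0}{-8} = 0 \left(- \frac{1}{8}\right) = 0$)
$k{\left(M \right)} = 1$
$\frac{3 - k{\left(-1 \right)}}{-5} + m = \frac{3 - 1}{-5} + 0 = - \frac{3 - 1}{5} + 0 = \left(- \frac{1}{5}\right) 2 + 0 = - \frac{2}{5} + 0 = - \frac{2}{5}$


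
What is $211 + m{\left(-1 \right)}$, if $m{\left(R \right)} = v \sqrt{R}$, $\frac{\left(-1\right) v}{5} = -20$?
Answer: $211 + 100 i \approx 211.0 + 100.0 i$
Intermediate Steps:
$v = 100$ ($v = \left(-5\right) \left(-20\right) = 100$)
$m{\left(R \right)} = 100 \sqrt{R}$
$211 + m{\left(-1 \right)} = 211 + 100 \sqrt{-1} = 211 + 100 i$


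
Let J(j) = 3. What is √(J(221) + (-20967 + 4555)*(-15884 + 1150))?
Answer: √241814411 ≈ 15550.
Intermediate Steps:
√(J(221) + (-20967 + 4555)*(-15884 + 1150)) = √(3 + (-20967 + 4555)*(-15884 + 1150)) = √(3 - 16412*(-14734)) = √(3 + 241814408) = √241814411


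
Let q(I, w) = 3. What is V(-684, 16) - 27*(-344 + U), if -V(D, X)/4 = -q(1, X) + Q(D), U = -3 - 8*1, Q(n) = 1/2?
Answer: 9595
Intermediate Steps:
Q(n) = ½
U = -11 (U = -3 - 8 = -11)
V(D, X) = 10 (V(D, X) = -4*(-1*3 + ½) = -4*(-3 + ½) = -4*(-5/2) = 10)
V(-684, 16) - 27*(-344 + U) = 10 - 27*(-344 - 11) = 10 - 27*(-355) = 10 + 9585 = 9595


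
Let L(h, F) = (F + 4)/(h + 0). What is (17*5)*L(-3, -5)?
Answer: 85/3 ≈ 28.333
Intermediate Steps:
L(h, F) = (4 + F)/h
(17*5)*L(-3, -5) = (17*5)*((4 - 5)/(-3)) = 85*(-⅓*(-1)) = 85*(⅓) = 85/3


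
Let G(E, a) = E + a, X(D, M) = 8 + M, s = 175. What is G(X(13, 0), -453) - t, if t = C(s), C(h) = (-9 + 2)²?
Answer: -494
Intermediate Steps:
C(h) = 49 (C(h) = (-7)² = 49)
t = 49
G(X(13, 0), -453) - t = ((8 + 0) - 453) - 1*49 = (8 - 453) - 49 = -445 - 49 = -494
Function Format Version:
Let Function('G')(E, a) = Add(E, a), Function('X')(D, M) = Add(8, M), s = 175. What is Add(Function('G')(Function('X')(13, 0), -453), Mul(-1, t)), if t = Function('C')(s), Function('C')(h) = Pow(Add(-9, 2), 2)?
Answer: -494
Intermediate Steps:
Function('C')(h) = 49 (Function('C')(h) = Pow(-7, 2) = 49)
t = 49
Add(Function('G')(Function('X')(13, 0), -453), Mul(-1, t)) = Add(Add(Add(8, 0), -453), Mul(-1, 49)) = Add(Add(8, -453), -49) = Add(-445, -49) = -494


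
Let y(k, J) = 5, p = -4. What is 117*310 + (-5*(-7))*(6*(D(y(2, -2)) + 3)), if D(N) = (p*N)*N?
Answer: 15900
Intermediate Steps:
D(N) = -4*N² (D(N) = (-4*N)*N = -4*N²)
117*310 + (-5*(-7))*(6*(D(y(2, -2)) + 3)) = 117*310 + (-5*(-7))*(6*(-4*5² + 3)) = 36270 + 35*(6*(-4*25 + 3)) = 36270 + 35*(6*(-100 + 3)) = 36270 + 35*(6*(-97)) = 36270 + 35*(-582) = 36270 - 20370 = 15900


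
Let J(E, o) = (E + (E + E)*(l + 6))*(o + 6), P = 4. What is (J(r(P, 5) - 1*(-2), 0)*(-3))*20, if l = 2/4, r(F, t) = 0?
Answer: -10080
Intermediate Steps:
l = ½ (l = 2*(¼) = ½ ≈ 0.50000)
J(E, o) = 14*E*(6 + o) (J(E, o) = (E + (E + E)*(½ + 6))*(o + 6) = (E + (2*E)*(13/2))*(6 + o) = (E + 13*E)*(6 + o) = (14*E)*(6 + o) = 14*E*(6 + o))
(J(r(P, 5) - 1*(-2), 0)*(-3))*20 = ((14*(0 - 1*(-2))*(6 + 0))*(-3))*20 = ((14*(0 + 2)*6)*(-3))*20 = ((14*2*6)*(-3))*20 = (168*(-3))*20 = -504*20 = -10080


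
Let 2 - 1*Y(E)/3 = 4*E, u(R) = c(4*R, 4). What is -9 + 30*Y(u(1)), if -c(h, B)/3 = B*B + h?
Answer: 21771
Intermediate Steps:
c(h, B) = -3*h - 3*B² (c(h, B) = -3*(B*B + h) = -3*(B² + h) = -3*(h + B²) = -3*h - 3*B²)
u(R) = -48 - 12*R (u(R) = -12*R - 3*4² = -12*R - 3*16 = -12*R - 48 = -48 - 12*R)
Y(E) = 6 - 12*E
-9 + 30*Y(u(1)) = -9 + 30*(6 - 12*(-48 - 12*1)) = -9 + 30*(6 - 12*(-48 - 12)) = -9 + 30*(6 - 12*(-60)) = -9 + 30*(6 + 720) = -9 + 30*726 = -9 + 21780 = 21771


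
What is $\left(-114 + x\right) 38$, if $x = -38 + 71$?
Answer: $-3078$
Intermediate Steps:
$x = 33$
$\left(-114 + x\right) 38 = \left(-114 + 33\right) 38 = \left(-81\right) 38 = -3078$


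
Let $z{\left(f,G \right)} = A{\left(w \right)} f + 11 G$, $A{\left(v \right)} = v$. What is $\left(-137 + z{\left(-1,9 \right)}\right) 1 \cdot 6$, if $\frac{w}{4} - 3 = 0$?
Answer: $-300$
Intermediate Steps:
$w = 12$ ($w = 12 + 4 \cdot 0 = 12 + 0 = 12$)
$z{\left(f,G \right)} = 11 G + 12 f$ ($z{\left(f,G \right)} = 12 f + 11 G = 11 G + 12 f$)
$\left(-137 + z{\left(-1,9 \right)}\right) 1 \cdot 6 = \left(-137 + \left(11 \cdot 9 + 12 \left(-1\right)\right)\right) 1 \cdot 6 = \left(-137 + \left(99 - 12\right)\right) 6 = \left(-137 + 87\right) 6 = \left(-50\right) 6 = -300$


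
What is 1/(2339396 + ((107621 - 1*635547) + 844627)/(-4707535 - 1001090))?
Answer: 1902875/4451578057933 ≈ 4.2746e-7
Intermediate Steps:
1/(2339396 + ((107621 - 1*635547) + 844627)/(-4707535 - 1001090)) = 1/(2339396 + ((107621 - 635547) + 844627)/(-5708625)) = 1/(2339396 + (-527926 + 844627)*(-1/5708625)) = 1/(2339396 + 316701*(-1/5708625)) = 1/(2339396 - 105567/1902875) = 1/(4451578057933/1902875) = 1902875/4451578057933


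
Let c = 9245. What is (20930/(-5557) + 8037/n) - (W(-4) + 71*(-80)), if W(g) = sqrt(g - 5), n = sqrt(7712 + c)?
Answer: 31542830/5557 - 3*I + 8037*sqrt(16957)/16957 ≈ 5738.0 - 3.0*I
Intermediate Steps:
n = sqrt(16957) (n = sqrt(7712 + 9245) = sqrt(16957) ≈ 130.22)
W(g) = sqrt(-5 + g)
(20930/(-5557) + 8037/n) - (W(-4) + 71*(-80)) = (20930/(-5557) + 8037/(sqrt(16957))) - (sqrt(-5 - 4) + 71*(-80)) = (20930*(-1/5557) + 8037*(sqrt(16957)/16957)) - (sqrt(-9) - 5680) = (-20930/5557 + 8037*sqrt(16957)/16957) - (3*I - 5680) = (-20930/5557 + 8037*sqrt(16957)/16957) - (-5680 + 3*I) = (-20930/5557 + 8037*sqrt(16957)/16957) + (5680 - 3*I) = 31542830/5557 - 3*I + 8037*sqrt(16957)/16957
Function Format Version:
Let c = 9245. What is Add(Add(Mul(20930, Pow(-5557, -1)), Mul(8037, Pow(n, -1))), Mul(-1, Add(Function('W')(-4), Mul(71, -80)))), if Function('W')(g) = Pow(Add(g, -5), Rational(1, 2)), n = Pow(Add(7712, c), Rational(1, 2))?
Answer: Add(Rational(31542830, 5557), Mul(-3, I), Mul(Rational(8037, 16957), Pow(16957, Rational(1, 2)))) ≈ Add(5738.0, Mul(-3.0000, I))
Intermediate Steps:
n = Pow(16957, Rational(1, 2)) (n = Pow(Add(7712, 9245), Rational(1, 2)) = Pow(16957, Rational(1, 2)) ≈ 130.22)
Function('W')(g) = Pow(Add(-5, g), Rational(1, 2))
Add(Add(Mul(20930, Pow(-5557, -1)), Mul(8037, Pow(n, -1))), Mul(-1, Add(Function('W')(-4), Mul(71, -80)))) = Add(Add(Mul(20930, Pow(-5557, -1)), Mul(8037, Pow(Pow(16957, Rational(1, 2)), -1))), Mul(-1, Add(Pow(Add(-5, -4), Rational(1, 2)), Mul(71, -80)))) = Add(Add(Mul(20930, Rational(-1, 5557)), Mul(8037, Mul(Rational(1, 16957), Pow(16957, Rational(1, 2))))), Mul(-1, Add(Pow(-9, Rational(1, 2)), -5680))) = Add(Add(Rational(-20930, 5557), Mul(Rational(8037, 16957), Pow(16957, Rational(1, 2)))), Mul(-1, Add(Mul(3, I), -5680))) = Add(Add(Rational(-20930, 5557), Mul(Rational(8037, 16957), Pow(16957, Rational(1, 2)))), Mul(-1, Add(-5680, Mul(3, I)))) = Add(Add(Rational(-20930, 5557), Mul(Rational(8037, 16957), Pow(16957, Rational(1, 2)))), Add(5680, Mul(-3, I))) = Add(Rational(31542830, 5557), Mul(-3, I), Mul(Rational(8037, 16957), Pow(16957, Rational(1, 2))))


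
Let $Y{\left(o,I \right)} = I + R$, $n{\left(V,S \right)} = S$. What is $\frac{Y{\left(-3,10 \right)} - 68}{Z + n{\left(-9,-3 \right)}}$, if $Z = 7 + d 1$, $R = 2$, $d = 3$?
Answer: $-8$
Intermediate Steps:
$Z = 10$ ($Z = 7 + 3 \cdot 1 = 7 + 3 = 10$)
$Y{\left(o,I \right)} = 2 + I$ ($Y{\left(o,I \right)} = I + 2 = 2 + I$)
$\frac{Y{\left(-3,10 \right)} - 68}{Z + n{\left(-9,-3 \right)}} = \frac{\left(2 + 10\right) - 68}{10 - 3} = \frac{12 - 68}{7} = \left(-56\right) \frac{1}{7} = -8$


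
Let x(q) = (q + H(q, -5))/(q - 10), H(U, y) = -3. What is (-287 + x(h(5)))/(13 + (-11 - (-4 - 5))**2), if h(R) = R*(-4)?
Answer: -8587/510 ≈ -16.837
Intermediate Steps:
h(R) = -4*R
x(q) = (-3 + q)/(-10 + q) (x(q) = (q - 3)/(q - 10) = (-3 + q)/(-10 + q))
(-287 + x(h(5)))/(13 + (-11 - (-4 - 5))**2) = (-287 + (-3 - 4*5)/(-10 - 4*5))/(13 + (-11 - (-4 - 5))**2) = (-287 + (-3 - 20)/(-10 - 20))/(13 + (-11 - 1*(-9))**2) = (-287 - 23/(-30))/(13 + (-11 + 9)**2) = (-287 - 1/30*(-23))/(13 + (-2)**2) = (-287 + 23/30)/(13 + 4) = -8587/30/17 = -8587/30*1/17 = -8587/510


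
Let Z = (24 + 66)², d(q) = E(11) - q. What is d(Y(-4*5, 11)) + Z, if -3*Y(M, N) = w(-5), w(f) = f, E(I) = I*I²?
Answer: 28288/3 ≈ 9429.3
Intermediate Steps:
E(I) = I³
Y(M, N) = 5/3 (Y(M, N) = -⅓*(-5) = 5/3)
d(q) = 1331 - q (d(q) = 11³ - q = 1331 - q)
Z = 8100 (Z = 90² = 8100)
d(Y(-4*5, 11)) + Z = (1331 - 1*5/3) + 8100 = (1331 - 5/3) + 8100 = 3988/3 + 8100 = 28288/3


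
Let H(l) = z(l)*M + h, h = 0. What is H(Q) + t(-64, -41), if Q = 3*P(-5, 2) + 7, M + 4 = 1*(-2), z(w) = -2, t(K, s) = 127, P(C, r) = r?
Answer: 139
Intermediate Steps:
M = -6 (M = -4 + 1*(-2) = -4 - 2 = -6)
Q = 13 (Q = 3*2 + 7 = 6 + 7 = 13)
H(l) = 12 (H(l) = -2*(-6) + 0 = 12 + 0 = 12)
H(Q) + t(-64, -41) = 12 + 127 = 139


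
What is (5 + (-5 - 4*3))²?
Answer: 144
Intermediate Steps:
(5 + (-5 - 4*3))² = (5 + (-5 - 12))² = (5 - 17)² = (-12)² = 144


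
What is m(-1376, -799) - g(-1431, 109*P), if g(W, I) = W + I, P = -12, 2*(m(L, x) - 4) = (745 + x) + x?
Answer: 4633/2 ≈ 2316.5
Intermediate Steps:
m(L, x) = 753/2 + x (m(L, x) = 4 + ((745 + x) + x)/2 = 4 + (745 + 2*x)/2 = 4 + (745/2 + x) = 753/2 + x)
g(W, I) = I + W
m(-1376, -799) - g(-1431, 109*P) = (753/2 - 799) - (109*(-12) - 1431) = -845/2 - (-1308 - 1431) = -845/2 - 1*(-2739) = -845/2 + 2739 = 4633/2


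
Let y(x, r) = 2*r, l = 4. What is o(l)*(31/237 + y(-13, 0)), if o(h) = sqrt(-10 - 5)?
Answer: 31*I*sqrt(15)/237 ≈ 0.50659*I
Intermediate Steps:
o(h) = I*sqrt(15) (o(h) = sqrt(-15) = I*sqrt(15))
o(l)*(31/237 + y(-13, 0)) = (I*sqrt(15))*(31/237 + 2*0) = (I*sqrt(15))*(31*(1/237) + 0) = (I*sqrt(15))*(31/237 + 0) = (I*sqrt(15))*(31/237) = 31*I*sqrt(15)/237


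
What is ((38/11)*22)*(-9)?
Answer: -684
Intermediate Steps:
((38/11)*22)*(-9) = 76*(-9) = -684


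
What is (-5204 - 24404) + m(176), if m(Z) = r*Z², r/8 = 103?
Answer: 25494616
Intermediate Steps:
r = 824 (r = 8*103 = 824)
m(Z) = 824*Z²
(-5204 - 24404) + m(176) = (-5204 - 24404) + 824*176² = -29608 + 824*30976 = -29608 + 25524224 = 25494616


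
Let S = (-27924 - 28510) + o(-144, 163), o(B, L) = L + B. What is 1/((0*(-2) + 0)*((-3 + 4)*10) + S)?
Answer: -1/56415 ≈ -1.7726e-5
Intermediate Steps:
o(B, L) = B + L
S = -56415 (S = (-27924 - 28510) + (-144 + 163) = -56434 + 19 = -56415)
1/((0*(-2) + 0)*((-3 + 4)*10) + S) = 1/((0*(-2) + 0)*((-3 + 4)*10) - 56415) = 1/((0 + 0)*(1*10) - 56415) = 1/(0*10 - 56415) = 1/(0 - 56415) = 1/(-56415) = -1/56415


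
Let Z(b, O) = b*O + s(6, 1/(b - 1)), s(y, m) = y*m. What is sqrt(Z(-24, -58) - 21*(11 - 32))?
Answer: 3*sqrt(5091)/5 ≈ 42.811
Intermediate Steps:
s(y, m) = m*y
Z(b, O) = 6/(-1 + b) + O*b (Z(b, O) = b*O + 6/(b - 1) = O*b + 6/(-1 + b) = 6/(-1 + b) + O*b)
sqrt(Z(-24, -58) - 21*(11 - 32)) = sqrt((6 - 58*(-24)*(-1 - 24))/(-1 - 24) - 21*(11 - 32)) = sqrt((6 - 58*(-24)*(-25))/(-25) - 21*(-21)) = sqrt(-(6 - 34800)/25 + 441) = sqrt(-1/25*(-34794) + 441) = sqrt(34794/25 + 441) = sqrt(45819/25) = 3*sqrt(5091)/5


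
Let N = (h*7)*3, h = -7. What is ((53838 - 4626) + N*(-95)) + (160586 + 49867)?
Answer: 273630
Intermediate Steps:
N = -147 (N = -7*7*3 = -49*3 = -147)
((53838 - 4626) + N*(-95)) + (160586 + 49867) = ((53838 - 4626) - 147*(-95)) + (160586 + 49867) = (49212 + 13965) + 210453 = 63177 + 210453 = 273630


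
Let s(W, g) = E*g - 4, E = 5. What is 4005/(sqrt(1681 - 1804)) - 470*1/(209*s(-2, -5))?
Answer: 470/6061 - 1335*I*sqrt(123)/41 ≈ 0.077545 - 361.12*I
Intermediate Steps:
s(W, g) = -4 + 5*g (s(W, g) = 5*g - 4 = -4 + 5*g)
4005/(sqrt(1681 - 1804)) - 470*1/(209*s(-2, -5)) = 4005/(sqrt(1681 - 1804)) - 470*1/(209*(-4 + 5*(-5))) = 4005/(sqrt(-123)) - 470*1/(209*(-4 - 25)) = 4005/((I*sqrt(123))) - 470/((-29*209)) = 4005*(-I*sqrt(123)/123) - 470/(-6061) = -1335*I*sqrt(123)/41 - 470*(-1/6061) = -1335*I*sqrt(123)/41 + 470/6061 = 470/6061 - 1335*I*sqrt(123)/41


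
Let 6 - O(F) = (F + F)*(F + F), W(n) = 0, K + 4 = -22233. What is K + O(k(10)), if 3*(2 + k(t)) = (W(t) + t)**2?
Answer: -235423/9 ≈ -26158.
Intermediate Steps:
K = -22237 (K = -4 - 22233 = -22237)
k(t) = -2 + t**2/3 (k(t) = -2 + (0 + t)**2/3 = -2 + t**2/3)
O(F) = 6 - 4*F**2 (O(F) = 6 - (F + F)*(F + F) = 6 - 2*F*2*F = 6 - 4*F**2)
K + O(k(10)) = -22237 + (6 - 4*(-2 + (1/3)*10**2)**2) = -22237 + (6 - 4*(-2 + (1/3)*100)**2) = -22237 + (6 - 4*(-2 + 100/3)**2) = -22237 + (6 - 4*(94/3)**2) = -22237 + (6 - 4*8836/9) = -22237 + (6 - 35344/9) = -22237 - 35290/9 = -235423/9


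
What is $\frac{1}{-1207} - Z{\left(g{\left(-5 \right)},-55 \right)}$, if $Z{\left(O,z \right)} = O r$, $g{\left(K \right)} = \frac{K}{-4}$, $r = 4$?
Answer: $- \frac{6036}{1207} \approx -5.0008$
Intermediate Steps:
$g{\left(K \right)} = - \frac{K}{4}$ ($g{\left(K \right)} = K \left(- \frac{1}{4}\right) = - \frac{K}{4}$)
$Z{\left(O,z \right)} = 4 O$ ($Z{\left(O,z \right)} = O 4 = 4 O$)
$\frac{1}{-1207} - Z{\left(g{\left(-5 \right)},-55 \right)} = \frac{1}{-1207} - 4 \left(\left(- \frac{1}{4}\right) \left(-5\right)\right) = - \frac{1}{1207} - 4 \cdot \frac{5}{4} = - \frac{1}{1207} - 5 = - \frac{6036}{1207}$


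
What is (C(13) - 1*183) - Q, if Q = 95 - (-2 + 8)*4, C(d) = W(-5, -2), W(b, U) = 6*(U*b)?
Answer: -194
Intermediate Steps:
W(b, U) = 6*U*b
C(d) = 60 (C(d) = 6*(-2)*(-5) = 60)
Q = 71 (Q = 95 - 6*4 = 95 - 1*24 = 95 - 24 = 71)
(C(13) - 1*183) - Q = (60 - 1*183) - 1*71 = (60 - 183) - 71 = -123 - 71 = -194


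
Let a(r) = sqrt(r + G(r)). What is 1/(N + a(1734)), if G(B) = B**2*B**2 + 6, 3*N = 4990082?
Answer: -7485123/28232158220380 + 9*sqrt(2260145411319)/28232158220380 ≈ 2.1413e-7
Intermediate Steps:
N = 4990082/3 (N = (1/3)*4990082 = 4990082/3 ≈ 1.6634e+6)
G(B) = 6 + B**4 (G(B) = B**4 + 6 = 6 + B**4)
a(r) = sqrt(6 + r + r**4) (a(r) = sqrt(r + (6 + r**4)) = sqrt(6 + r + r**4))
1/(N + a(1734)) = 1/(4990082/3 + sqrt(6 + 1734 + 1734**4)) = 1/(4990082/3 + sqrt(6 + 1734 + 9040581643536)) = 1/(4990082/3 + sqrt(9040581645276)) = 1/(4990082/3 + 2*sqrt(2260145411319))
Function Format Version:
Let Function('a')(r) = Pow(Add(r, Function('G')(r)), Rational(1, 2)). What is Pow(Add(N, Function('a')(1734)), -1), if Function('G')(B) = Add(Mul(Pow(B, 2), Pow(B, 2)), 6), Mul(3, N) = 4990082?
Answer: Add(Rational(-7485123, 28232158220380), Mul(Rational(9, 28232158220380), Pow(2260145411319, Rational(1, 2)))) ≈ 2.1413e-7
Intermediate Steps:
N = Rational(4990082, 3) (N = Mul(Rational(1, 3), 4990082) = Rational(4990082, 3) ≈ 1.6634e+6)
Function('G')(B) = Add(6, Pow(B, 4)) (Function('G')(B) = Add(Pow(B, 4), 6) = Add(6, Pow(B, 4)))
Function('a')(r) = Pow(Add(6, r, Pow(r, 4)), Rational(1, 2)) (Function('a')(r) = Pow(Add(r, Add(6, Pow(r, 4))), Rational(1, 2)) = Pow(Add(6, r, Pow(r, 4)), Rational(1, 2)))
Pow(Add(N, Function('a')(1734)), -1) = Pow(Add(Rational(4990082, 3), Pow(Add(6, 1734, Pow(1734, 4)), Rational(1, 2))), -1) = Pow(Add(Rational(4990082, 3), Pow(Add(6, 1734, 9040581643536), Rational(1, 2))), -1) = Pow(Add(Rational(4990082, 3), Pow(9040581645276, Rational(1, 2))), -1) = Pow(Add(Rational(4990082, 3), Mul(2, Pow(2260145411319, Rational(1, 2)))), -1)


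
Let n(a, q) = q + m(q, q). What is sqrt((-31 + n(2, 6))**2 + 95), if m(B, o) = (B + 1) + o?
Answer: sqrt(239) ≈ 15.460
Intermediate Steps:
m(B, o) = 1 + B + o (m(B, o) = (1 + B) + o = 1 + B + o)
n(a, q) = 1 + 3*q (n(a, q) = q + (1 + q + q) = q + (1 + 2*q) = 1 + 3*q)
sqrt((-31 + n(2, 6))**2 + 95) = sqrt((-31 + (1 + 3*6))**2 + 95) = sqrt((-31 + (1 + 18))**2 + 95) = sqrt((-31 + 19)**2 + 95) = sqrt((-12)**2 + 95) = sqrt(144 + 95) = sqrt(239)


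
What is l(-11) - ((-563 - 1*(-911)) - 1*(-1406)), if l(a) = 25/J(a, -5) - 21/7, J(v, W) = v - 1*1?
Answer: -21109/12 ≈ -1759.1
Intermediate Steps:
J(v, W) = -1 + v (J(v, W) = v - 1 = -1 + v)
l(a) = -3 + 25/(-1 + a) (l(a) = 25/(-1 + a) - 21/7 = 25/(-1 + a) - 21*1/7 = 25/(-1 + a) - 3 = -3 + 25/(-1 + a))
l(-11) - ((-563 - 1*(-911)) - 1*(-1406)) = (28 - 3*(-11))/(-1 - 11) - ((-563 - 1*(-911)) - 1*(-1406)) = (28 + 33)/(-12) - ((-563 + 911) + 1406) = -1/12*61 - (348 + 1406) = -61/12 - 1*1754 = -61/12 - 1754 = -21109/12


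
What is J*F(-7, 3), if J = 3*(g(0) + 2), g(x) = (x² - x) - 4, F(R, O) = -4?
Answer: 24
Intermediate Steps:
g(x) = -4 + x² - x
J = -6 (J = 3*((-4 + 0² - 1*0) + 2) = 3*((-4 + 0 + 0) + 2) = 3*(-4 + 2) = 3*(-2) = -6)
J*F(-7, 3) = -6*(-4) = 24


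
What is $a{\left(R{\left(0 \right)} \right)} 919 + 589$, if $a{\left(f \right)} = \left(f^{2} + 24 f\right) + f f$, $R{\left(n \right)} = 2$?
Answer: $52053$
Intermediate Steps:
$a{\left(f \right)} = 2 f^{2} + 24 f$ ($a{\left(f \right)} = \left(f^{2} + 24 f\right) + f^{2} = 2 f^{2} + 24 f$)
$a{\left(R{\left(0 \right)} \right)} 919 + 589 = 2 \cdot 2 \left(12 + 2\right) 919 + 589 = 2 \cdot 2 \cdot 14 \cdot 919 + 589 = 56 \cdot 919 + 589 = 51464 + 589 = 52053$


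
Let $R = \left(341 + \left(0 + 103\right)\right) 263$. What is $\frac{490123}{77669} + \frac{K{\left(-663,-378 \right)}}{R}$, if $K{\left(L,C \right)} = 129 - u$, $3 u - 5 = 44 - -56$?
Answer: $\frac{28619971921}{4534782234} \approx 6.3112$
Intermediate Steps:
$u = 35$ ($u = \frac{5}{3} + \frac{44 - -56}{3} = \frac{5}{3} + \frac{44 + 56}{3} = \frac{5}{3} + \frac{1}{3} \cdot 100 = \frac{5}{3} + \frac{100}{3} = 35$)
$K{\left(L,C \right)} = 94$ ($K{\left(L,C \right)} = 129 - 35 = 94$)
$R = 116772$ ($R = \left(341 + 103\right) 263 = 444 \cdot 263 = 116772$)
$\frac{490123}{77669} + \frac{K{\left(-663,-378 \right)}}{R} = \frac{490123}{77669} + \frac{94}{116772} = 490123 \cdot \frac{1}{77669} + 94 \cdot \frac{1}{116772} = \frac{490123}{77669} + \frac{47}{58386} = \frac{28619971921}{4534782234}$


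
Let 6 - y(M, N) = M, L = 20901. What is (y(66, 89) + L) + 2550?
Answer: 23391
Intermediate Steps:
y(M, N) = 6 - M
(y(66, 89) + L) + 2550 = ((6 - 1*66) + 20901) + 2550 = ((6 - 66) + 20901) + 2550 = (-60 + 20901) + 2550 = 20841 + 2550 = 23391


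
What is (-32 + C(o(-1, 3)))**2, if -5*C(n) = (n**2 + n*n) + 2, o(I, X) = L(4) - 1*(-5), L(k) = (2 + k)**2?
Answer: 12418576/25 ≈ 4.9674e+5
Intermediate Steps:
o(I, X) = 41 (o(I, X) = (2 + 4)**2 - 1*(-5) = 6**2 + 5 = 36 + 5 = 41)
C(n) = -2/5 - 2*n**2/5 (C(n) = -((n**2 + n*n) + 2)/5 = -((n**2 + n**2) + 2)/5 = -(2*n**2 + 2)/5 = -(2 + 2*n**2)/5 = -2/5 - 2*n**2/5)
(-32 + C(o(-1, 3)))**2 = (-32 + (-2/5 - 2/5*41**2))**2 = (-32 + (-2/5 - 2/5*1681))**2 = (-32 + (-2/5 - 3362/5))**2 = (-32 - 3364/5)**2 = (-3524/5)**2 = 12418576/25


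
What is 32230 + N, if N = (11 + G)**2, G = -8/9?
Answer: 2618911/81 ≈ 32332.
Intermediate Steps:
G = -8/9 (G = -8*1/9 = -8/9 ≈ -0.88889)
N = 8281/81 (N = (11 - 8/9)**2 = (91/9)**2 = 8281/81 ≈ 102.23)
32230 + N = 32230 + 8281/81 = 2618911/81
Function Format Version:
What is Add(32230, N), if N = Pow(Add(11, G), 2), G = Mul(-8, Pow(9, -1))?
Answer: Rational(2618911, 81) ≈ 32332.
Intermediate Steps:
G = Rational(-8, 9) (G = Mul(-8, Rational(1, 9)) = Rational(-8, 9) ≈ -0.88889)
N = Rational(8281, 81) (N = Pow(Add(11, Rational(-8, 9)), 2) = Pow(Rational(91, 9), 2) = Rational(8281, 81) ≈ 102.23)
Add(32230, N) = Add(32230, Rational(8281, 81)) = Rational(2618911, 81)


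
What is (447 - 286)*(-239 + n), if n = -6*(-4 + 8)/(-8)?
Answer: -37996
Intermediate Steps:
n = 3 (n = -6*4*(-⅛) = -24*(-⅛) = 3)
(447 - 286)*(-239 + n) = (447 - 286)*(-239 + 3) = 161*(-236) = -37996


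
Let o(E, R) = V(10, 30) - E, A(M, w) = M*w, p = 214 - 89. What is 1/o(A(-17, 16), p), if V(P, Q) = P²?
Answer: 1/372 ≈ 0.0026882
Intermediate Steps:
p = 125
o(E, R) = 100 - E (o(E, R) = 10² - E = 100 - E)
1/o(A(-17, 16), p) = 1/(100 - (-17)*16) = 1/(100 - 1*(-272)) = 1/(100 + 272) = 1/372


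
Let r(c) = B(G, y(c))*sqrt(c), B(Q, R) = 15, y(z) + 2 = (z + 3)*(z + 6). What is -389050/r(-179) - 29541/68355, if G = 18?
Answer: -9847/22785 + 77810*I*sqrt(179)/537 ≈ -0.43217 + 1938.6*I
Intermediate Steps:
y(z) = -2 + (3 + z)*(6 + z) (y(z) = -2 + (z + 3)*(z + 6) = -2 + (3 + z)*(6 + z))
r(c) = 15*sqrt(c)
-389050/r(-179) - 29541/68355 = -389050*(-I*sqrt(179)/2685) - 29541/68355 = -389050*(-I*sqrt(179)/2685) - 29541*1/68355 = -389050*(-I*sqrt(179)/2685) - 9847/22785 = -(-77810)*I*sqrt(179)/537 - 9847/22785 = 77810*I*sqrt(179)/537 - 9847/22785 = -9847/22785 + 77810*I*sqrt(179)/537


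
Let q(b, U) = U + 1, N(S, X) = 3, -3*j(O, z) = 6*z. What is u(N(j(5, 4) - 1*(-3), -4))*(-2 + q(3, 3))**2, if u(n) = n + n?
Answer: 24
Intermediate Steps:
j(O, z) = -2*z
q(b, U) = 1 + U
u(n) = 2*n
u(N(j(5, 4) - 1*(-3), -4))*(-2 + q(3, 3))**2 = (2*3)*(-2 + (1 + 3))**2 = 6*(-2 + 4)**2 = 6*2**2 = 6*4 = 24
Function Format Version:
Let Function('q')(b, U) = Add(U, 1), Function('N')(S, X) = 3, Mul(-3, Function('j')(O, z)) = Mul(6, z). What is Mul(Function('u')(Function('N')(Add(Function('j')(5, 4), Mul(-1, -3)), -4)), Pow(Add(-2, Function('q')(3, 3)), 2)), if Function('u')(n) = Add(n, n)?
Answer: 24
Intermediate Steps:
Function('j')(O, z) = Mul(-2, z) (Function('j')(O, z) = Mul(Rational(-1, 3), Mul(6, z)) = Mul(-2, z))
Function('q')(b, U) = Add(1, U)
Function('u')(n) = Mul(2, n)
Mul(Function('u')(Function('N')(Add(Function('j')(5, 4), Mul(-1, -3)), -4)), Pow(Add(-2, Function('q')(3, 3)), 2)) = Mul(Mul(2, 3), Pow(Add(-2, Add(1, 3)), 2)) = Mul(6, Pow(Add(-2, 4), 2)) = Mul(6, Pow(2, 2)) = Mul(6, 4) = 24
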